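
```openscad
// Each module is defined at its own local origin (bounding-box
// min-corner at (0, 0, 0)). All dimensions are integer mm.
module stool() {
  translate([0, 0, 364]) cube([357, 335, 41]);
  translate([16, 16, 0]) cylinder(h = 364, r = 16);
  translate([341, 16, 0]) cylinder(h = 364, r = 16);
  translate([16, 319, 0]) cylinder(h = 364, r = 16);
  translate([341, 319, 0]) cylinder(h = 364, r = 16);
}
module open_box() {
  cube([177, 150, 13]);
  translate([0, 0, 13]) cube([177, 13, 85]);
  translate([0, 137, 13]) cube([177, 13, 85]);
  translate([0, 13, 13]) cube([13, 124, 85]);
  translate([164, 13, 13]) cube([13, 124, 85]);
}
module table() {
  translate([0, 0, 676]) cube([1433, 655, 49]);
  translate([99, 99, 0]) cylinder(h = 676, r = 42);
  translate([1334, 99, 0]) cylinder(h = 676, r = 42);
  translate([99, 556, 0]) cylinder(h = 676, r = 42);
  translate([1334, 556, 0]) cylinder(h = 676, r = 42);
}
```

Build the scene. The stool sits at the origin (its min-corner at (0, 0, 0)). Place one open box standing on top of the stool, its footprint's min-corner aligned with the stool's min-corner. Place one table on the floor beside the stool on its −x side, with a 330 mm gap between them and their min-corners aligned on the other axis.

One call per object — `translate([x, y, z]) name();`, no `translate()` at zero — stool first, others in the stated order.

stool();
translate([0, 0, 405]) open_box();
translate([-1763, 0, 0]) table();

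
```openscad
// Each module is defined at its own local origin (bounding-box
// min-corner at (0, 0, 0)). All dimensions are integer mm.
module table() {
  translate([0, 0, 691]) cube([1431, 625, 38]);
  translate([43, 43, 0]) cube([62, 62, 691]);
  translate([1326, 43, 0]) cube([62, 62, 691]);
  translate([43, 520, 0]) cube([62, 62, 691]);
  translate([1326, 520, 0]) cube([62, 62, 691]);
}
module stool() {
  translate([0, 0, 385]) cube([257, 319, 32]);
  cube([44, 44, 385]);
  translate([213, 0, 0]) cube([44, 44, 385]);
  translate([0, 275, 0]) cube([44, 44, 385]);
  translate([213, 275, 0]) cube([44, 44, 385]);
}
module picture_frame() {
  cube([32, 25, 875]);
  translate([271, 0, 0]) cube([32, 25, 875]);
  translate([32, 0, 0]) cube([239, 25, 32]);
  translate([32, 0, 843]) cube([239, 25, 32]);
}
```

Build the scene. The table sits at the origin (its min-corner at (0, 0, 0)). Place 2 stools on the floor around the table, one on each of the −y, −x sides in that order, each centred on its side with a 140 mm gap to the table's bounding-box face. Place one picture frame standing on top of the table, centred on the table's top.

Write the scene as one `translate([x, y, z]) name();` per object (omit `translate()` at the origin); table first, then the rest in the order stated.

table();
translate([587, -459, 0]) stool();
translate([-397, 153, 0]) stool();
translate([564, 300, 729]) picture_frame();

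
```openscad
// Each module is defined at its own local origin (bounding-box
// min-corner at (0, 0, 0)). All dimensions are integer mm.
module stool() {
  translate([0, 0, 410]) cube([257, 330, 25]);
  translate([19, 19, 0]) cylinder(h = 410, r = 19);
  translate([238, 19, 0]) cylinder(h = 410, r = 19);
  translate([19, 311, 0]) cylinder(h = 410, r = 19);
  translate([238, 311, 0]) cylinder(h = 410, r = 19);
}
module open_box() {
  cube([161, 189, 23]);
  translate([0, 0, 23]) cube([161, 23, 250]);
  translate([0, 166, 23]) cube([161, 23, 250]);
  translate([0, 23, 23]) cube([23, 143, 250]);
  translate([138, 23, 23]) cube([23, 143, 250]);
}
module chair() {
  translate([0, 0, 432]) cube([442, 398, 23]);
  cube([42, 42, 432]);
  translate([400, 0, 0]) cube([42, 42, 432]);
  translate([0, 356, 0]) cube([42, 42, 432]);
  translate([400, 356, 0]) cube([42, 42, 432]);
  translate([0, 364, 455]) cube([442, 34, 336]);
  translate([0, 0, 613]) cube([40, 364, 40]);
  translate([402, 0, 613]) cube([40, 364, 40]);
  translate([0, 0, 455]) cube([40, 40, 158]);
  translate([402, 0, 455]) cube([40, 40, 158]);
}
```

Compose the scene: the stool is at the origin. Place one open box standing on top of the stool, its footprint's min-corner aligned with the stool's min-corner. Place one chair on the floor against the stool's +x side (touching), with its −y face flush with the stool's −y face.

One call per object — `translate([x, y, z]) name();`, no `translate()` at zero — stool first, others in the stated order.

stool();
translate([0, 0, 435]) open_box();
translate([257, 0, 0]) chair();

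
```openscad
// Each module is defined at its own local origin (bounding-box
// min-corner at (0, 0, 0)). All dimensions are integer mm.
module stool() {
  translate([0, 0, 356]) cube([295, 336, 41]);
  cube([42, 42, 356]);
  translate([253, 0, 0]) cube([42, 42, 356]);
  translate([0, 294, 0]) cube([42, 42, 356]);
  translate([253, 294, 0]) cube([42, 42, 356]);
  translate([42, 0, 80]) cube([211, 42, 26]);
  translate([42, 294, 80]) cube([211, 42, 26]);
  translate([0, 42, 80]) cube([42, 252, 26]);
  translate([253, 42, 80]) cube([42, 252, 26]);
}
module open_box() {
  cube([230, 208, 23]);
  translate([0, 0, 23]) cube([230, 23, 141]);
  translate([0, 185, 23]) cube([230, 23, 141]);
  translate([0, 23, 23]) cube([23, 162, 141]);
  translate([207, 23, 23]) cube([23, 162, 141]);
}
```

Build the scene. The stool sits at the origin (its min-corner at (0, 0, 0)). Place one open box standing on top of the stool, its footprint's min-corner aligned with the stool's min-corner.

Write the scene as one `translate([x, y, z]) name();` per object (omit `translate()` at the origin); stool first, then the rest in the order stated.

stool();
translate([0, 0, 397]) open_box();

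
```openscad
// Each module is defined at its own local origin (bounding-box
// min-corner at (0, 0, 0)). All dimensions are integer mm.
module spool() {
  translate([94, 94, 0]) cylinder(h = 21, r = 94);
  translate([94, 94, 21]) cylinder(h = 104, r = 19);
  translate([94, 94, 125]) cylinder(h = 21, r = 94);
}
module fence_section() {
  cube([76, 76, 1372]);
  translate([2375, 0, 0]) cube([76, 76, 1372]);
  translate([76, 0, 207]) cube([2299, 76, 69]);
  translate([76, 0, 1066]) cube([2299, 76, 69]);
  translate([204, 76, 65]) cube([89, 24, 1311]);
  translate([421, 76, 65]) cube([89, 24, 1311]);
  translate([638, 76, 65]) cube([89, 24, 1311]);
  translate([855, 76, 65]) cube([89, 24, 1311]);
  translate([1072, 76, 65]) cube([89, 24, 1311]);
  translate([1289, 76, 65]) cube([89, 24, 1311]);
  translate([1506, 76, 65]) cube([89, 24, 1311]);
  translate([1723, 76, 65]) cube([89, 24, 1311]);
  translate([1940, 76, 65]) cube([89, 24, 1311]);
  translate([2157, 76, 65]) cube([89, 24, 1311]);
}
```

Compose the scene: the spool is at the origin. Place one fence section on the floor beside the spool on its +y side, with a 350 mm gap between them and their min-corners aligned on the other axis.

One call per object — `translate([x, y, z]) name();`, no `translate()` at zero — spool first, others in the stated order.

spool();
translate([0, 538, 0]) fence_section();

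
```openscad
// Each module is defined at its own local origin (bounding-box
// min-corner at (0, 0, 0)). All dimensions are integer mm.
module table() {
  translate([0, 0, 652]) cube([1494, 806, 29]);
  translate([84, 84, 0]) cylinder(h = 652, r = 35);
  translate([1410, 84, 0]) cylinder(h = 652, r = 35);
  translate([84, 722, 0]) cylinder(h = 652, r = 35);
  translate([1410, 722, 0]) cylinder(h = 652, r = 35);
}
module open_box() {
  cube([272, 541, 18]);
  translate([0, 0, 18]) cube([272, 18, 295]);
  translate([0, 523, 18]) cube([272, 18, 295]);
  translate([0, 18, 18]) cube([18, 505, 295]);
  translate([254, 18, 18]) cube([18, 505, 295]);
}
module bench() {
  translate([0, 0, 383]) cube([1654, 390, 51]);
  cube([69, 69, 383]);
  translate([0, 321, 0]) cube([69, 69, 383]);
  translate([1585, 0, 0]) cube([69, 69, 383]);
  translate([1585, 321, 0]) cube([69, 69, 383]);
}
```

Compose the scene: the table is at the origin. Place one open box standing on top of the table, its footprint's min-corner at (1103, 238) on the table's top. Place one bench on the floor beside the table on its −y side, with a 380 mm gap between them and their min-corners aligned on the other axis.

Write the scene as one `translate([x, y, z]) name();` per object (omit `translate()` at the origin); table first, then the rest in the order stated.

table();
translate([1103, 238, 681]) open_box();
translate([0, -770, 0]) bench();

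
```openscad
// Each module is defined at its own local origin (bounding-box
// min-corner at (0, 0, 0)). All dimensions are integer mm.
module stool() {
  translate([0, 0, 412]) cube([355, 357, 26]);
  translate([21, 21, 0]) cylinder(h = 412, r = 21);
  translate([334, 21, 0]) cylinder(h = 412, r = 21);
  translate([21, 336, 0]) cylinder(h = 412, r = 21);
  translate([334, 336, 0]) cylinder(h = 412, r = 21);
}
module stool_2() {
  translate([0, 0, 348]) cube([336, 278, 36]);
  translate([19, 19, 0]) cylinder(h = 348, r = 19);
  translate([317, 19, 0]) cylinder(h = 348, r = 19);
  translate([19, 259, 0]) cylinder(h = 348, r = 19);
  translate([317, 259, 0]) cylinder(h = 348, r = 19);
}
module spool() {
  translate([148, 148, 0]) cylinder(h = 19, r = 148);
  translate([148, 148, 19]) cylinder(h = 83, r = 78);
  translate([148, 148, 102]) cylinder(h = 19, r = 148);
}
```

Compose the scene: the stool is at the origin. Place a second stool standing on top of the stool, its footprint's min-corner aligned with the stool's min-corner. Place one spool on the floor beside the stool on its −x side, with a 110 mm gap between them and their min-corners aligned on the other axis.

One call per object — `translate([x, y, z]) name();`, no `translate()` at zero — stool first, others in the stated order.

stool();
translate([0, 0, 438]) stool_2();
translate([-406, 0, 0]) spool();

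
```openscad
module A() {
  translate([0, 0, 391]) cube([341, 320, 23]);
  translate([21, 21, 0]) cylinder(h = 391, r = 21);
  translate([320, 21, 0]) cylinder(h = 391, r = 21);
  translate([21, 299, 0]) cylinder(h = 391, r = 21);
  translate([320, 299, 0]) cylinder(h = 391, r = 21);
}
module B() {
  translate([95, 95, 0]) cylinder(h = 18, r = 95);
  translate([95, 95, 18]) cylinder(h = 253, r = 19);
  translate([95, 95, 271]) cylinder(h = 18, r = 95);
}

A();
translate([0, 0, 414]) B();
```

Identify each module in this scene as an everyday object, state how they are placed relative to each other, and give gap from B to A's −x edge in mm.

The spool's min-x is at 0; the stool's min-x is 0; gap = 0 mm.

A is a stool. B is a spool. The spool is on top of the stool. The gap from the spool to the stool's −x edge is 0 mm.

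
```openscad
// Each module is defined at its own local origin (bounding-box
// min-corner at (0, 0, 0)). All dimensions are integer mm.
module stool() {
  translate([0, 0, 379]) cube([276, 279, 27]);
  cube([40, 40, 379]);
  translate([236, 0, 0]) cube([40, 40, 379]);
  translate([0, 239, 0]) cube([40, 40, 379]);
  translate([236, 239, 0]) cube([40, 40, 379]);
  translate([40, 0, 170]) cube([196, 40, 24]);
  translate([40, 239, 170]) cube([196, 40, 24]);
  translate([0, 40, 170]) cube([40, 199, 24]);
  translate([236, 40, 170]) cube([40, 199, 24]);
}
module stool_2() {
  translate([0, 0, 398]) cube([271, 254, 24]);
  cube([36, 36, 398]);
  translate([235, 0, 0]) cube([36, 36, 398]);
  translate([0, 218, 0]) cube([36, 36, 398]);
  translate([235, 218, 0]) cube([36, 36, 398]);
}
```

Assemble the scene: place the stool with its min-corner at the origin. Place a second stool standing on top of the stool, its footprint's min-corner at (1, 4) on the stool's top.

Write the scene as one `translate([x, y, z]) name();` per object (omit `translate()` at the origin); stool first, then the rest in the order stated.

stool();
translate([1, 4, 406]) stool_2();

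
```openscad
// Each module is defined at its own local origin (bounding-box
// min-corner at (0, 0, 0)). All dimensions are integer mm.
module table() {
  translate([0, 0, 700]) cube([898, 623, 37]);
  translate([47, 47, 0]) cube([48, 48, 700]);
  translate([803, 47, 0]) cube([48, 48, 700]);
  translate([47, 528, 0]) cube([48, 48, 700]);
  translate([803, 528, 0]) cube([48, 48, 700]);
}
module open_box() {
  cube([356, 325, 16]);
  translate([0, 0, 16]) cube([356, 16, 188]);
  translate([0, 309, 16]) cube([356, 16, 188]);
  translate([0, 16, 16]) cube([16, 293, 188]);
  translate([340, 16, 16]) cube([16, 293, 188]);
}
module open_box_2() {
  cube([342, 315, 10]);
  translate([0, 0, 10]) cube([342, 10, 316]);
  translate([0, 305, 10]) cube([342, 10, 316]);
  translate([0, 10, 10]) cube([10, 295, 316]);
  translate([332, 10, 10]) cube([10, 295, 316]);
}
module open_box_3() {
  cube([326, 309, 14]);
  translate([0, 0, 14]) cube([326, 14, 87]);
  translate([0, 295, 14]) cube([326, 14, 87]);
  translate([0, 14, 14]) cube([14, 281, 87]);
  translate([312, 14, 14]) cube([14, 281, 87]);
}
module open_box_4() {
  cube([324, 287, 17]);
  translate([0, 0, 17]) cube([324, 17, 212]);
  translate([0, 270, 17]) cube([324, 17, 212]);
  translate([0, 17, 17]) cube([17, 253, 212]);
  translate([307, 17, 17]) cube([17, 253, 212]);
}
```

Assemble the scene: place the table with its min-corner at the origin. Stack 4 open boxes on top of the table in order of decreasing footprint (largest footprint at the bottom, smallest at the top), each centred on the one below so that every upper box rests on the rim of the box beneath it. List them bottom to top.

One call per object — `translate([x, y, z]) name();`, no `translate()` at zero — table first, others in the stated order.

table();
translate([271, 149, 737]) open_box();
translate([278, 154, 941]) open_box_2();
translate([286, 157, 1267]) open_box_3();
translate([287, 168, 1368]) open_box_4();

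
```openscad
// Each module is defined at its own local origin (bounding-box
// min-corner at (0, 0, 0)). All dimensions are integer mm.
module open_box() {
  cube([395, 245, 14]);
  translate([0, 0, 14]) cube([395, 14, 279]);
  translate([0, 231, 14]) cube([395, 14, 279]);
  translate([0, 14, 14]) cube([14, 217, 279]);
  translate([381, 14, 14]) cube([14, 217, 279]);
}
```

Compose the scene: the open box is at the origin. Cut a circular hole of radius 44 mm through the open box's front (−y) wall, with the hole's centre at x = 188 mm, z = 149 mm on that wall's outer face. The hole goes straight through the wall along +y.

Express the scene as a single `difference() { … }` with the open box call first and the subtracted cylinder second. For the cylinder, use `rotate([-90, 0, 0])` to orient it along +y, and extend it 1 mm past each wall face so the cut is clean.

difference() {
  open_box();
  translate([188, -1, 149]) rotate([-90, 0, 0]) cylinder(h = 16, r = 44);
}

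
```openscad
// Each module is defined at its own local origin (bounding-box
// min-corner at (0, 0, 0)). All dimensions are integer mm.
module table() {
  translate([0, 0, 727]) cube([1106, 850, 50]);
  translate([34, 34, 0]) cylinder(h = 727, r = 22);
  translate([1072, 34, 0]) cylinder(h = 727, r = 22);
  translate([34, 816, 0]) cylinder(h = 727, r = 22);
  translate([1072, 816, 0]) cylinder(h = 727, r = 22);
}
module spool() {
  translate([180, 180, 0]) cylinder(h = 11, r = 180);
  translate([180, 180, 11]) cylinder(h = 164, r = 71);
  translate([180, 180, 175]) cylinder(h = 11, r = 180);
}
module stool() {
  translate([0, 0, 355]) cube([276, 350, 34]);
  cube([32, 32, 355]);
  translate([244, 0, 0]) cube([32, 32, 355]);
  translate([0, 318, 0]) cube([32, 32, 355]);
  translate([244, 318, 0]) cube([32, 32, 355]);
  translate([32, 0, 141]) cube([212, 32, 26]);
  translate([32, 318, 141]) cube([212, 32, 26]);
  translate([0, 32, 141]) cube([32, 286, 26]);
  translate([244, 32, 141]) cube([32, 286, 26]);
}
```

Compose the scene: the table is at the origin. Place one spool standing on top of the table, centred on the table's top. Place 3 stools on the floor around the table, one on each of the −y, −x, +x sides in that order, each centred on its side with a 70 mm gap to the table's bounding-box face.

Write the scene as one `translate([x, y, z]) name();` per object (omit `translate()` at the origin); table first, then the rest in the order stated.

table();
translate([373, 245, 777]) spool();
translate([415, -420, 0]) stool();
translate([-346, 250, 0]) stool();
translate([1176, 250, 0]) stool();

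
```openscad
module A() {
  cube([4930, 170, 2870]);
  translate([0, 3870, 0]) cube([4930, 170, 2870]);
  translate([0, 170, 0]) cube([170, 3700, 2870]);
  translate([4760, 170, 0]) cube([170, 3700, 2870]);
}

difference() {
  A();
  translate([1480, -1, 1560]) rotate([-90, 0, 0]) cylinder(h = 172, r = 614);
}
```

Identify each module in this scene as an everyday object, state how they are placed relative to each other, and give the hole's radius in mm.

The subtracted cylinder has r = 614 mm.

A is a house frame. The house frame has a circular hole through its front wall. The hole's radius is 614 mm.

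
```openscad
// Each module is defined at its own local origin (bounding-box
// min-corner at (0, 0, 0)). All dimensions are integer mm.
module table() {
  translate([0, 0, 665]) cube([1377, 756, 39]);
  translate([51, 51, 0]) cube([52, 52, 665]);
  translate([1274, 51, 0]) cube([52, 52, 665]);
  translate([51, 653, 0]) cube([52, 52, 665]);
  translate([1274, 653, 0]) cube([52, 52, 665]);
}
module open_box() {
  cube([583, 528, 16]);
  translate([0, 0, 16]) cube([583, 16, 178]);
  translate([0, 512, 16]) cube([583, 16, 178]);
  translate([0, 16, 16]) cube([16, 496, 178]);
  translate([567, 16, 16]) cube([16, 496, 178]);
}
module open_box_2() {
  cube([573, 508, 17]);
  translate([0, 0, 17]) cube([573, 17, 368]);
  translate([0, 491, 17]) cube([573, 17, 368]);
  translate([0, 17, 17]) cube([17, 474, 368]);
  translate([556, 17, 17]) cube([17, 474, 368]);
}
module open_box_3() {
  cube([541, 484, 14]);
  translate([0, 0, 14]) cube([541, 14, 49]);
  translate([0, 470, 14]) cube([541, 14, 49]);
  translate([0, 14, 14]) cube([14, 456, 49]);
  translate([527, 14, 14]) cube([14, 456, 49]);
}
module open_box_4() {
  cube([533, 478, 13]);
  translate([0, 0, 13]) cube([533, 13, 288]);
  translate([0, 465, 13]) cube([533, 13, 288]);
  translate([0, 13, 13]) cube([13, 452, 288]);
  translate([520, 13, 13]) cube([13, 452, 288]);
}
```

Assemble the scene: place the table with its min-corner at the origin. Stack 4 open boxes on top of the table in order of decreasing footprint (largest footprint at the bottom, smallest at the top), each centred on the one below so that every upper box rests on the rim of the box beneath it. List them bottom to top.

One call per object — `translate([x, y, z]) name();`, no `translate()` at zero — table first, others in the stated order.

table();
translate([397, 114, 704]) open_box();
translate([402, 124, 898]) open_box_2();
translate([418, 136, 1283]) open_box_3();
translate([422, 139, 1346]) open_box_4();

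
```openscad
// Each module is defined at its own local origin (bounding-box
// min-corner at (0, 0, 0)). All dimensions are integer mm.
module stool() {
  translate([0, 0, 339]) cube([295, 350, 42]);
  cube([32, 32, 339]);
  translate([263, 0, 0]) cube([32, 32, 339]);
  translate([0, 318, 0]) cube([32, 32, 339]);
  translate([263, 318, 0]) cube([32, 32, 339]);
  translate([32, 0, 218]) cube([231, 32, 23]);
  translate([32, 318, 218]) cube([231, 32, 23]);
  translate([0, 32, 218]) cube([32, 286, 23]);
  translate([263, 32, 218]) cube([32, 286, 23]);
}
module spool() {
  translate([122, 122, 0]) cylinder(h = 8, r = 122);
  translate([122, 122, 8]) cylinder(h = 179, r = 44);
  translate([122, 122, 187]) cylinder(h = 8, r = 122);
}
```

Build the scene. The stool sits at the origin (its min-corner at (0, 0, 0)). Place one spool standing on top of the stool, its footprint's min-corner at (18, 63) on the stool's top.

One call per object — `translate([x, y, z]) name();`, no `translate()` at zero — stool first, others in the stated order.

stool();
translate([18, 63, 381]) spool();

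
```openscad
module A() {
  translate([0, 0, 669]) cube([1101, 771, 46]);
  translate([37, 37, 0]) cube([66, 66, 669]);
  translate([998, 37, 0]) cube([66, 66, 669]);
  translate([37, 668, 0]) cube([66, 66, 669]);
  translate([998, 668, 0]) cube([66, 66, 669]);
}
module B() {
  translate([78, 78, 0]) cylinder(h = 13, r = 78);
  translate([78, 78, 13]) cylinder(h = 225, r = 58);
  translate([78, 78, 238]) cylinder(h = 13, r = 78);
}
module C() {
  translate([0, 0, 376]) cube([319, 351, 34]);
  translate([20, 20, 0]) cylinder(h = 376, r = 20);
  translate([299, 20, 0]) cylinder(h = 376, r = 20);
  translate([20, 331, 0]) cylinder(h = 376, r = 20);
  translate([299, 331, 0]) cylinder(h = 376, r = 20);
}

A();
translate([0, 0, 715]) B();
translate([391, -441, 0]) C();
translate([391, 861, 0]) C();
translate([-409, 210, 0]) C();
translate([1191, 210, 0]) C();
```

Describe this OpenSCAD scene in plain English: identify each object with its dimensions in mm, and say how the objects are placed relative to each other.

A is a table: top 1101 mm (x) × 771 mm (y), 46 mm thick, upper face at z = 715 mm, on four 66×66 mm square legs, each inset 37 mm from the nearest pair of top edges, running from z = 0 to the bottom of the top.

B is a spool: two coaxial disc flanges of radius 78 mm and thickness 13 mm, joined by a core cylinder of radius 58 mm and height 225 mm. The lower flange rests on z = 0 and the three cylinders share a vertical axis.

C is a simple wooden stool: a rectangular seat 319 mm (x) by 351 mm (y), 34 mm thick, top face at z = 410 mm, on four round legs, each 40 mm in diameter. The legs rest on z = 0, each leg's axis is inset half a diameter from the nearest pair of seat edges (so the leg's bounding box is flush with the corner).

The spool is on top of the table. Four stools sit around the table at the −y, +y, −x, +x sides.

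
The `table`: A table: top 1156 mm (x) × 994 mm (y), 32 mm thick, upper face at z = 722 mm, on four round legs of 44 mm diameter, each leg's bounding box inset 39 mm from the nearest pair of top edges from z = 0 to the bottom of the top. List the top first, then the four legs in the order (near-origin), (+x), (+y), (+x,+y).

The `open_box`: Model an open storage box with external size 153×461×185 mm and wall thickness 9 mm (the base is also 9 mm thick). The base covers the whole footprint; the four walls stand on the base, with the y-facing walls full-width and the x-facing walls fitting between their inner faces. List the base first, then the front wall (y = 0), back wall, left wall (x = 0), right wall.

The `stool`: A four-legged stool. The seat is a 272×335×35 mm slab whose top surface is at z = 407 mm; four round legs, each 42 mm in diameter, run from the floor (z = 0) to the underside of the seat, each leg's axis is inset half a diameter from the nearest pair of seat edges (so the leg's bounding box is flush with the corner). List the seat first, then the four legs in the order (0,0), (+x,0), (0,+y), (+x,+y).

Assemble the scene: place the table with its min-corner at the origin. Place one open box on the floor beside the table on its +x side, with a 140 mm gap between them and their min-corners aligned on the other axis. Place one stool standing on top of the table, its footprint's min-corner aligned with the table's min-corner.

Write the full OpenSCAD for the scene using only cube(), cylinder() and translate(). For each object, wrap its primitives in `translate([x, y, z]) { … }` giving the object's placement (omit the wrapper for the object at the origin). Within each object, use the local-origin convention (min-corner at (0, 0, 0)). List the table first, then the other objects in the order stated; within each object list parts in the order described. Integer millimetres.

translate([0, 0, 690]) cube([1156, 994, 32]);
translate([61, 61, 0]) cylinder(h = 690, r = 22);
translate([1095, 61, 0]) cylinder(h = 690, r = 22);
translate([61, 933, 0]) cylinder(h = 690, r = 22);
translate([1095, 933, 0]) cylinder(h = 690, r = 22);
translate([1296, 0, 0]) {
  cube([153, 461, 9]);
  translate([0, 0, 9]) cube([153, 9, 176]);
  translate([0, 452, 9]) cube([153, 9, 176]);
  translate([0, 9, 9]) cube([9, 443, 176]);
  translate([144, 9, 9]) cube([9, 443, 176]);
}
translate([0, 0, 722]) {
  translate([0, 0, 372]) cube([272, 335, 35]);
  translate([21, 21, 0]) cylinder(h = 372, r = 21);
  translate([251, 21, 0]) cylinder(h = 372, r = 21);
  translate([21, 314, 0]) cylinder(h = 372, r = 21);
  translate([251, 314, 0]) cylinder(h = 372, r = 21);
}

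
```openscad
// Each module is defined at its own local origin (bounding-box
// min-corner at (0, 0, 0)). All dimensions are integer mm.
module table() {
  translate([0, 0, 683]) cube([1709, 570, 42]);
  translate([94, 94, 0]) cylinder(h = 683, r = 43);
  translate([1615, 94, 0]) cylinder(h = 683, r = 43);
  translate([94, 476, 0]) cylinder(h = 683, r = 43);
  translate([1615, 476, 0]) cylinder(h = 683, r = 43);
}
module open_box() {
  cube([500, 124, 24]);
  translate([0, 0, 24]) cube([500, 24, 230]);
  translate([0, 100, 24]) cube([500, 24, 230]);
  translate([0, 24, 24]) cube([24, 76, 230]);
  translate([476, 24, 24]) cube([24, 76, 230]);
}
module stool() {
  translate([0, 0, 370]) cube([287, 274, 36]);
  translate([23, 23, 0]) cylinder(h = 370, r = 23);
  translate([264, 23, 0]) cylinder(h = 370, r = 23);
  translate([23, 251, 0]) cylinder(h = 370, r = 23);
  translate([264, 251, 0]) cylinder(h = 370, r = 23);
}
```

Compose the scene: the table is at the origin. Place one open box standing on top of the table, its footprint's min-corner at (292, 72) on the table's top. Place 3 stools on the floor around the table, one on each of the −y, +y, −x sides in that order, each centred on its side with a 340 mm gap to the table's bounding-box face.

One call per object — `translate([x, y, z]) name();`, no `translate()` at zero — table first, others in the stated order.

table();
translate([292, 72, 725]) open_box();
translate([711, -614, 0]) stool();
translate([711, 910, 0]) stool();
translate([-627, 148, 0]) stool();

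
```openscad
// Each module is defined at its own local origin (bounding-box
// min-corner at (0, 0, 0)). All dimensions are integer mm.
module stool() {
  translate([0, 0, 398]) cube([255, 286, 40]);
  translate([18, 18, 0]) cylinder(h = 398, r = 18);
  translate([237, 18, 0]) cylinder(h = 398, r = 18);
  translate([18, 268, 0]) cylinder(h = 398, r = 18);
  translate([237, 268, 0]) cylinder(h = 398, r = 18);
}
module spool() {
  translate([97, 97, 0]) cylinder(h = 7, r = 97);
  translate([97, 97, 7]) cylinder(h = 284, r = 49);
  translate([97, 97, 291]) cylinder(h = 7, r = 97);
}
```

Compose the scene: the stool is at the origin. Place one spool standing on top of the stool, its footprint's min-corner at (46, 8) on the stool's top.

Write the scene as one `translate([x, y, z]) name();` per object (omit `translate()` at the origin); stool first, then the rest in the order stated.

stool();
translate([46, 8, 438]) spool();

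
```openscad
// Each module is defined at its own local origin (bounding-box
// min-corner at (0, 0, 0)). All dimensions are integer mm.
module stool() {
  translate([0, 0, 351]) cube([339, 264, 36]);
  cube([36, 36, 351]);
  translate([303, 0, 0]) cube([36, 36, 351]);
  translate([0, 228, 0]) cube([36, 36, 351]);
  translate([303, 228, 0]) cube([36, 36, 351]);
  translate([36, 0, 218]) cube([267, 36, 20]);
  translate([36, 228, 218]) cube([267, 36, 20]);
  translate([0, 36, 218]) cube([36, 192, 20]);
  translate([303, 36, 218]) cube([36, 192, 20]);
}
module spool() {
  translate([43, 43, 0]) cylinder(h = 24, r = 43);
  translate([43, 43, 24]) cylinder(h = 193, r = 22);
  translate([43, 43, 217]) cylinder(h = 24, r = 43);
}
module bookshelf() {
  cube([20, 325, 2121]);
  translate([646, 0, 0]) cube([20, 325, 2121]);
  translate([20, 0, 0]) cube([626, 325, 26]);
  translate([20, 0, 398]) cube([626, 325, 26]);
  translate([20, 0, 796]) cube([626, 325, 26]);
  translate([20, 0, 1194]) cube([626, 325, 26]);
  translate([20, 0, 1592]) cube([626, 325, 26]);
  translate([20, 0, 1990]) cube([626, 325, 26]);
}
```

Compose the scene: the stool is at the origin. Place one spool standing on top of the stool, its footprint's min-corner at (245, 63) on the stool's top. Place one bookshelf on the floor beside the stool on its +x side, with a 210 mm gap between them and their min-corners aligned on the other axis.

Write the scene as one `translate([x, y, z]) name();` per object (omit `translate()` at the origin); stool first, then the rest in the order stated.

stool();
translate([245, 63, 387]) spool();
translate([549, 0, 0]) bookshelf();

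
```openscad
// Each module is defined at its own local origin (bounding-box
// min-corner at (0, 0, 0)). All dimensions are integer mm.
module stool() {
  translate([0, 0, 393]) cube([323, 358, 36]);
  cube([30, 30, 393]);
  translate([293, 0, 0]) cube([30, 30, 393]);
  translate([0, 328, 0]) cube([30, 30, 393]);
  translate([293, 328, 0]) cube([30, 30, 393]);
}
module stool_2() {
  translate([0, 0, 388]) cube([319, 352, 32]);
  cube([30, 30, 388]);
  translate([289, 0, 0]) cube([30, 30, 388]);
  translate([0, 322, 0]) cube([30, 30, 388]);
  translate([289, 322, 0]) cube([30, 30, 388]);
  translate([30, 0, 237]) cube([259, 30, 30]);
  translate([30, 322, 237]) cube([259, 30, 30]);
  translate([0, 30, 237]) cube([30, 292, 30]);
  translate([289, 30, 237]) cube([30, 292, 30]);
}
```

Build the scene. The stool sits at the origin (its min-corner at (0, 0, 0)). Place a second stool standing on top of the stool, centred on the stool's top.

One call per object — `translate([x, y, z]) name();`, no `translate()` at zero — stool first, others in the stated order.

stool();
translate([2, 3, 429]) stool_2();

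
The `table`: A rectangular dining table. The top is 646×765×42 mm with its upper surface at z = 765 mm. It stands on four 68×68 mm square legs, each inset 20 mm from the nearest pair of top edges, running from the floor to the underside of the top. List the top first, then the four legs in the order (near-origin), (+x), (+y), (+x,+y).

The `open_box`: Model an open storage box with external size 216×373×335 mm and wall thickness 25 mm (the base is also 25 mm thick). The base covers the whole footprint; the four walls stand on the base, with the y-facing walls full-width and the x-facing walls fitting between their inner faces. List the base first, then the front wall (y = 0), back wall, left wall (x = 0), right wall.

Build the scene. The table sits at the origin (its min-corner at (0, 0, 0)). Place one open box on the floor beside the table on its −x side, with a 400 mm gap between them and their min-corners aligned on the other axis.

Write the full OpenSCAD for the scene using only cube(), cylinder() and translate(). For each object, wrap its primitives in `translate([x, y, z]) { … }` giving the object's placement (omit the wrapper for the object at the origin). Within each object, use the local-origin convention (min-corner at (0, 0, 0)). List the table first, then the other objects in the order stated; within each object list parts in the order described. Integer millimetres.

translate([0, 0, 723]) cube([646, 765, 42]);
translate([20, 20, 0]) cube([68, 68, 723]);
translate([558, 20, 0]) cube([68, 68, 723]);
translate([20, 677, 0]) cube([68, 68, 723]);
translate([558, 677, 0]) cube([68, 68, 723]);
translate([-616, 0, 0]) {
  cube([216, 373, 25]);
  translate([0, 0, 25]) cube([216, 25, 310]);
  translate([0, 348, 25]) cube([216, 25, 310]);
  translate([0, 25, 25]) cube([25, 323, 310]);
  translate([191, 25, 25]) cube([25, 323, 310]);
}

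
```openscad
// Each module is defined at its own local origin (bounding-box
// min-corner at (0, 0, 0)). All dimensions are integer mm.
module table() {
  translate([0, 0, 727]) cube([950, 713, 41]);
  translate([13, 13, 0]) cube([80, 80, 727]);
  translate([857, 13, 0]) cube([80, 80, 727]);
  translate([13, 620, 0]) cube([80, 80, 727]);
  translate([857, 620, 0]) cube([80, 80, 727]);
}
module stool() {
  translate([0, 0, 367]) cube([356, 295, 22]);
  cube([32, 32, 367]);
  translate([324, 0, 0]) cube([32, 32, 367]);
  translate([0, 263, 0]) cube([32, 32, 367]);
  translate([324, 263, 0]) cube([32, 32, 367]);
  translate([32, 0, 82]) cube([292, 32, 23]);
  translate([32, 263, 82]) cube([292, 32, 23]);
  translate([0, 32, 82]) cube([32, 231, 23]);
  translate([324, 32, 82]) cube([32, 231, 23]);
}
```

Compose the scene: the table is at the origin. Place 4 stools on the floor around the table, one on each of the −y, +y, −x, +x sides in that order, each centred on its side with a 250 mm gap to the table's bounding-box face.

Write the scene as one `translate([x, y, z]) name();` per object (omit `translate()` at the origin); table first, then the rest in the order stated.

table();
translate([297, -545, 0]) stool();
translate([297, 963, 0]) stool();
translate([-606, 209, 0]) stool();
translate([1200, 209, 0]) stool();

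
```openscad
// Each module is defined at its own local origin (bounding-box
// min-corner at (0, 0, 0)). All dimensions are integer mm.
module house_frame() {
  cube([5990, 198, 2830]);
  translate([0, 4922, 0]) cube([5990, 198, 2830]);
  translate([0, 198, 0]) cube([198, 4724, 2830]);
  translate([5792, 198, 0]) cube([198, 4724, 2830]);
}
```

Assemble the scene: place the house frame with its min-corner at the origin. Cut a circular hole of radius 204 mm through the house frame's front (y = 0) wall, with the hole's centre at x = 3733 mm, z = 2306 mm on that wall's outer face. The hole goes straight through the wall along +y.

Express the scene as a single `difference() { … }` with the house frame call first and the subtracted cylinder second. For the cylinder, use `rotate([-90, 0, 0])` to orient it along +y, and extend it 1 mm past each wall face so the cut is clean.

difference() {
  house_frame();
  translate([3733, -1, 2306]) rotate([-90, 0, 0]) cylinder(h = 200, r = 204);
}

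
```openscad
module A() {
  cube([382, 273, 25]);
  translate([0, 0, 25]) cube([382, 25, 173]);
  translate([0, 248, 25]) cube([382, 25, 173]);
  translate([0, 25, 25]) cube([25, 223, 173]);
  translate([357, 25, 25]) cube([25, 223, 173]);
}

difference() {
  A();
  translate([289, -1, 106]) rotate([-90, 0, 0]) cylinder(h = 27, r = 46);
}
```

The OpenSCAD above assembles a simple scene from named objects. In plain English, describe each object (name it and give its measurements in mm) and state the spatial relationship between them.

A is an open storage box with external size 382×273×198 mm and wall thickness 25 mm (the base is also 25 mm thick). The base covers the whole footprint; the four walls stand on the base, with the y-facing walls full-width and the x-facing walls fitting between their inner faces.

The open box has a circular hole of radius 46 mm through its front wall, centred at (x = 289, z = 106).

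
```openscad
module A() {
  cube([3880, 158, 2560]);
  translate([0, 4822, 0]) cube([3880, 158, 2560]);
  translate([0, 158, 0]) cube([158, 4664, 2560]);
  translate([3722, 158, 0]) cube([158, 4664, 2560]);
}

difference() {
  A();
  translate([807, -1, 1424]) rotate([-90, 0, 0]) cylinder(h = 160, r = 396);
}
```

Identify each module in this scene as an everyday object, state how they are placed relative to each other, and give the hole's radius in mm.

A is a house frame. The house frame has a circular hole through its front wall. The hole's radius is 396 mm.

The subtracted cylinder has r = 396 mm.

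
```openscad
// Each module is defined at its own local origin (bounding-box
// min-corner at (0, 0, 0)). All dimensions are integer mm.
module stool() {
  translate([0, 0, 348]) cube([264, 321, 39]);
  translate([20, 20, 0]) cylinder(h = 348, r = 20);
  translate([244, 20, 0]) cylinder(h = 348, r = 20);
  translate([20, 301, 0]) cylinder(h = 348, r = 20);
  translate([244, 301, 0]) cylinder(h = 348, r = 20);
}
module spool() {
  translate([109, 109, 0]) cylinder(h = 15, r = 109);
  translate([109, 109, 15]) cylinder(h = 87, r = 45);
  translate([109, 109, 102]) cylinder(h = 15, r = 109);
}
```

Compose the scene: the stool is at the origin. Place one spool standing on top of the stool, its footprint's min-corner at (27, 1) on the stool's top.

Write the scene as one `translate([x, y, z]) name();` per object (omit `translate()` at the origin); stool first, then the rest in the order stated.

stool();
translate([27, 1, 387]) spool();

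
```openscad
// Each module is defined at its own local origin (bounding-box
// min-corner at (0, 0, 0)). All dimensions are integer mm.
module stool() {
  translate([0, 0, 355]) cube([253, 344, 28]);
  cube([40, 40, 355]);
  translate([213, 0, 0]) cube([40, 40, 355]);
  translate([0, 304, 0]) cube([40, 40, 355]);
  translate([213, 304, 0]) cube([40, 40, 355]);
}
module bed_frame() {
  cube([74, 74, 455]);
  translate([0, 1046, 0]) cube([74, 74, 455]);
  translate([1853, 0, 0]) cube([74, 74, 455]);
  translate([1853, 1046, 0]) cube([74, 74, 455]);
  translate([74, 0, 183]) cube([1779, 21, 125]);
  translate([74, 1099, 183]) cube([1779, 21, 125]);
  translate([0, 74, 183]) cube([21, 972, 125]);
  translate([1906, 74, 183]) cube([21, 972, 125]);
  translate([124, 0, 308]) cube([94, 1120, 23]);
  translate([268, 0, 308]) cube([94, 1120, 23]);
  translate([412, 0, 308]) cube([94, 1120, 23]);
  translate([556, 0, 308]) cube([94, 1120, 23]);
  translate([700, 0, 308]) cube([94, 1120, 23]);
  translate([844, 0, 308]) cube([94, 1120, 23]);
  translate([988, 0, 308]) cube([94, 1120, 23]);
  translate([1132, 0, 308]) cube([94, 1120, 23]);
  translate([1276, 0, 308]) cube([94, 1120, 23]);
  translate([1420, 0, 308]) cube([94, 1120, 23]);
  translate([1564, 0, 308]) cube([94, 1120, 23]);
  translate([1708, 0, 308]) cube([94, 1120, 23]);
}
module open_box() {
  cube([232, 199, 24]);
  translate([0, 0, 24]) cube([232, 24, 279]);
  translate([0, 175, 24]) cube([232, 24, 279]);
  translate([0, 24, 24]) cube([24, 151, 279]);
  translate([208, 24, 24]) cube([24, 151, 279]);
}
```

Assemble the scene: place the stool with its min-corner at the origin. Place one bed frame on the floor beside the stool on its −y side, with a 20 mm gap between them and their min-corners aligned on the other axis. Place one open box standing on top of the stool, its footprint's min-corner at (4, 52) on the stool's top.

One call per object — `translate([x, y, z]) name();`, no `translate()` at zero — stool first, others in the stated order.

stool();
translate([0, -1140, 0]) bed_frame();
translate([4, 52, 383]) open_box();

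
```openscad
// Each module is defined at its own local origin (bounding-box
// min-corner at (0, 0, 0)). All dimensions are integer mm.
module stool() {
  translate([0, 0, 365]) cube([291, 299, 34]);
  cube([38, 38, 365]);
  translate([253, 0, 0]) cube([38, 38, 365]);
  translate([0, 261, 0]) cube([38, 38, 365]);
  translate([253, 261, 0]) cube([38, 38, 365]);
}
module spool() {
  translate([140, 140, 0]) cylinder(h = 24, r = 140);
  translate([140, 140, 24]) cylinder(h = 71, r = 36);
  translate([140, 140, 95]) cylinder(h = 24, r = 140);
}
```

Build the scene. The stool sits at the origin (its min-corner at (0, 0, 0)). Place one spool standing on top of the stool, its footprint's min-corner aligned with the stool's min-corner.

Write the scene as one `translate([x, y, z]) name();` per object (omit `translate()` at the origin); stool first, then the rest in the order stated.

stool();
translate([0, 0, 399]) spool();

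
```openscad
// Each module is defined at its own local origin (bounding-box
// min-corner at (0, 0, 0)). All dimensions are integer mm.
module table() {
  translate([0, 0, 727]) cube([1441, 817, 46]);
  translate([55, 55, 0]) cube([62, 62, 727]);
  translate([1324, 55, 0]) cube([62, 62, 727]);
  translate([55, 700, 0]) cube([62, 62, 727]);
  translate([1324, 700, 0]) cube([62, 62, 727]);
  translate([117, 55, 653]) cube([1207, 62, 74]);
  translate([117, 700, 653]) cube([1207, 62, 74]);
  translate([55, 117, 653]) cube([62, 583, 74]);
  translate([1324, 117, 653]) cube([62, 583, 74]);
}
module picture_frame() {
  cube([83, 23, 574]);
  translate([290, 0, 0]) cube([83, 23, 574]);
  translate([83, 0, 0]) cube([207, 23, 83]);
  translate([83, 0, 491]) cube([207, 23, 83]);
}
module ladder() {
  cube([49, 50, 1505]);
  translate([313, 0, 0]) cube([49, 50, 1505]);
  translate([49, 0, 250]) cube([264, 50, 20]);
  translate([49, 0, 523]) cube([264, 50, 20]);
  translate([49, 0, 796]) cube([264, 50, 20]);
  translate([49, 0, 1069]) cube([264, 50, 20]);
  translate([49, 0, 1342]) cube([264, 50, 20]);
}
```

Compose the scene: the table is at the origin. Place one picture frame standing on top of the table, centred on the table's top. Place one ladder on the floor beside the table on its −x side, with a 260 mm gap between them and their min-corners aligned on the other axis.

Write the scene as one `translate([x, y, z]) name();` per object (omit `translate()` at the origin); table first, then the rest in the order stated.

table();
translate([534, 397, 773]) picture_frame();
translate([-622, 0, 0]) ladder();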